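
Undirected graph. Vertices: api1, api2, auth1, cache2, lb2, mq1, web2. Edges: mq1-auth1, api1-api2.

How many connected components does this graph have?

From api1: component {api1, api2}.
From auth1: component {auth1, mq1}.
From cache2: component {cache2}.
From lb2: component {lb2}.
From web2: component {web2}.
That's 5 components.

5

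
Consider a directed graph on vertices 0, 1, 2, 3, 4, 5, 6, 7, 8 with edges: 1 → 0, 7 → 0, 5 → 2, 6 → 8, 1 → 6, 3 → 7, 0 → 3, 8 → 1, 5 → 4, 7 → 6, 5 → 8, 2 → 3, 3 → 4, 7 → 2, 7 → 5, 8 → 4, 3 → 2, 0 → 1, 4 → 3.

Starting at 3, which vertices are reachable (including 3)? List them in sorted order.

Start at 3.
Its neighbours: 2, 4, 7.
Then their neighbours: 0, 5, 6.
Then next layer: 1, 8.
Every vertex is now reached.

0, 1, 2, 3, 4, 5, 6, 7, 8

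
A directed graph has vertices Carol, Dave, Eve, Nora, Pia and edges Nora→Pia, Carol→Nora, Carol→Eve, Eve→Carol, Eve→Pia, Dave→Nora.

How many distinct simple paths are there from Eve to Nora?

1

Eve→Carol→Nora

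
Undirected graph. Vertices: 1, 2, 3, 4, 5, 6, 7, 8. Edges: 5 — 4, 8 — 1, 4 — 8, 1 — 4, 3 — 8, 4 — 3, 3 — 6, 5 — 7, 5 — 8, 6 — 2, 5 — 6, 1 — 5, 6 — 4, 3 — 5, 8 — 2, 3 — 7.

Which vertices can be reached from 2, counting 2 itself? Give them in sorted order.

1, 2, 3, 4, 5, 6, 7, 8

Start at 2.
Its neighbours: 6, 8.
Then their neighbours: 1, 3, 4, 5.
Then next layer: 7.
Every vertex is now reached.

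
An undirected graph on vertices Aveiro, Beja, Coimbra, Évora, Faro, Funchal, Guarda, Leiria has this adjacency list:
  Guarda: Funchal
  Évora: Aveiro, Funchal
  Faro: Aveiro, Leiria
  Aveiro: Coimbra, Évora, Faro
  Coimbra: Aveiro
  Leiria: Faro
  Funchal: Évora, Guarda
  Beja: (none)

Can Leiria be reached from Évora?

Yes

Explore from Évora.
Distance 1: reach Aveiro, Funchal.
Distance 2: reach Coimbra, Faro, Guarda.
Distance 3: reach Leiria.
Found Leiria.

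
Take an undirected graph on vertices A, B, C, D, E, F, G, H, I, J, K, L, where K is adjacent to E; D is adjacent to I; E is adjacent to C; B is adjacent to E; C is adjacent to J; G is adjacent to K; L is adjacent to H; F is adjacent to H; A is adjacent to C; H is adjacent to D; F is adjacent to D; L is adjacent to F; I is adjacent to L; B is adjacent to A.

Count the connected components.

2

From A: component {A, B, C, E, G, J, K}.
From D: component {D, F, H, I, L}.
That's 2 components.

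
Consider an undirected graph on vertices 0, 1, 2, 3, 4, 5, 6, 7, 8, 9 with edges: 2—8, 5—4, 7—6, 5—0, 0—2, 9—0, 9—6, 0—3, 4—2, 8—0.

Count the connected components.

2

From 0: component {0, 2, 3, 4, 5, 6, 7, 8, 9}.
From 1: component {1}.
That's 2 components.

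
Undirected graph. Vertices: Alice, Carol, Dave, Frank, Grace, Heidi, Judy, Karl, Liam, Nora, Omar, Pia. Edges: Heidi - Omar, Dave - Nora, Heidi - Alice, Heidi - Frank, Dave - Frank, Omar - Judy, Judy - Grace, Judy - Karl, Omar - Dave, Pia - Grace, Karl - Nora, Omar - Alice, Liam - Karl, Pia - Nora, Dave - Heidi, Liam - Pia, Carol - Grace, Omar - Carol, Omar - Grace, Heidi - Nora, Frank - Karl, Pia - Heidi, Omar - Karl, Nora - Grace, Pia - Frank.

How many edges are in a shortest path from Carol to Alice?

Distance 0: Carol.
Distance 1: Grace, Omar.
Distance 2: Alice, Dave, Heidi, Judy, Karl, Nora, Pia — contains Alice.

2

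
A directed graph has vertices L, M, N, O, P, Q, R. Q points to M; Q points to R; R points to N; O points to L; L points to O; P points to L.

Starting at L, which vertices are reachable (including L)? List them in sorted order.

Start at L.
Its neighbours: O.
Nothing further is reachable.

L, O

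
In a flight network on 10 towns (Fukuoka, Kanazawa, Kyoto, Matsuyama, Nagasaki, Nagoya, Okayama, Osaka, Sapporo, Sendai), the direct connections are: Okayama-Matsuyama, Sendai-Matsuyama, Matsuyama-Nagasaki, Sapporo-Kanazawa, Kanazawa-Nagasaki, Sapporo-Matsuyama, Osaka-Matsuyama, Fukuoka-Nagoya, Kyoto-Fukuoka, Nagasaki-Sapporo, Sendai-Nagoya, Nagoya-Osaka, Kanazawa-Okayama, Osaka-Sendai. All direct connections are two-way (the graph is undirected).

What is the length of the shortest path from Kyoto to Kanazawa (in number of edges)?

Distance 0: Kyoto.
Distance 1: Fukuoka.
Distance 2: Nagoya.
Distance 3: Osaka, Sendai.
Distance 4: Matsuyama.
Distance 5: Nagasaki, Okayama, Sapporo.
Distance 6: Kanazawa — contains Kanazawa.

6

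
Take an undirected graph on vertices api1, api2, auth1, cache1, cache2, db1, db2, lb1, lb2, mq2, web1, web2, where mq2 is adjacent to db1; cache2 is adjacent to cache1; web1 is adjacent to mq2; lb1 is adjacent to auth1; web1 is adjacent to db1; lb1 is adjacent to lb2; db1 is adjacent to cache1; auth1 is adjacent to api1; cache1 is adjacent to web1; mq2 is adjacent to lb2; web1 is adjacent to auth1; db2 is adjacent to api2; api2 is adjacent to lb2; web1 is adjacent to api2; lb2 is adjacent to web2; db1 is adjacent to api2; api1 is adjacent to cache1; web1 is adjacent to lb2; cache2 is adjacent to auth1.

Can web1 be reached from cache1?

Explore from cache1.
Distance 1: reach api1, cache2, db1, web1.
Found web1.

Yes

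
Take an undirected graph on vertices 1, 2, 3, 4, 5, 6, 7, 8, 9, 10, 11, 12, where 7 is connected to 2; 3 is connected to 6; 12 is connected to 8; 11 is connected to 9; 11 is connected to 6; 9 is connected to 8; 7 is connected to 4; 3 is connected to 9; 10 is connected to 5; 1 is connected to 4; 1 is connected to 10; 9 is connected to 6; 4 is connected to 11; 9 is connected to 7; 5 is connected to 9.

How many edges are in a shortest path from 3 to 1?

Distance 0: 3.
Distance 1: 6, 9.
Distance 2: 5, 7, 8, 11.
Distance 3: 2, 4, 10, 12.
Distance 4: 1 — contains 1.

4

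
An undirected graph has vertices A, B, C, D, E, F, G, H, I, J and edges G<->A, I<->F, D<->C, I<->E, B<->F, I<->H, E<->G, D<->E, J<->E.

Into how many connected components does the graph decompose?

1

From A: component {A, B, C, D, E, F, G, H, I, J}.
That's 1 component.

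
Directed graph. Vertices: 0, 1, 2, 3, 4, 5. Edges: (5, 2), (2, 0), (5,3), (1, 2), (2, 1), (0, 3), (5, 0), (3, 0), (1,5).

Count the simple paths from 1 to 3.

1→2→0→3
1→5→0→3
1→5→2→0→3
1→5→3

4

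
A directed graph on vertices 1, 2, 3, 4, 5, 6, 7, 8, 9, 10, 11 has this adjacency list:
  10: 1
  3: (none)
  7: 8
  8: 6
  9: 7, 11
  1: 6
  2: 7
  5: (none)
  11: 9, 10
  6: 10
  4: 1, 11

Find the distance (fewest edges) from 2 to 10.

Distance 0: 2.
Distance 1: 7.
Distance 2: 8.
Distance 3: 6.
Distance 4: 10 — contains 10.

4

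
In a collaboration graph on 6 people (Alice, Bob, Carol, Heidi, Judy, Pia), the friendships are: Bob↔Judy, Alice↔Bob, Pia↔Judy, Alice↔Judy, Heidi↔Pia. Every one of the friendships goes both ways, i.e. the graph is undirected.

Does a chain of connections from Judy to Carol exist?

Explore from Judy.
Distance 1: reach Alice, Bob, Pia.
Distance 2: reach Heidi.
The search is exhausted without reaching Carol; it lies in a different component.

No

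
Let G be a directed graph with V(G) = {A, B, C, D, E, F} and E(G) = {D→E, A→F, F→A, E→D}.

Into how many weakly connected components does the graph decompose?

From A: component {A, F}.
From B: component {B}.
From C: component {C}.
From D: component {D, E}.
That's 4 components.

4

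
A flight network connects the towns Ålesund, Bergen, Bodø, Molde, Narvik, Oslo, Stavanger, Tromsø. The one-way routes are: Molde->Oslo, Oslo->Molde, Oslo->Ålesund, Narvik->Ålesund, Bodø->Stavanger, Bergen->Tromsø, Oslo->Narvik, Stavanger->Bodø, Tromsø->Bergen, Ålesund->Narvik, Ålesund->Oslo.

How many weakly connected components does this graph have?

From Ålesund: component {Ålesund, Molde, Narvik, Oslo}.
From Bergen: component {Bergen, Tromsø}.
From Bodø: component {Bodø, Stavanger}.
That's 3 components.

3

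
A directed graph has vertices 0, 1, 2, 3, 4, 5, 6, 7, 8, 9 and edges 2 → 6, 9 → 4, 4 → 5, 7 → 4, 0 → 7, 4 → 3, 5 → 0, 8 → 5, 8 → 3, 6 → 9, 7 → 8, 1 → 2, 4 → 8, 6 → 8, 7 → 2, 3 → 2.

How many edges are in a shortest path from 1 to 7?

6

Distance 0: 1.
Distance 1: 2.
Distance 2: 6.
Distance 3: 8, 9.
Distance 4: 3, 4, 5.
Distance 5: 0.
Distance 6: 7 — contains 7.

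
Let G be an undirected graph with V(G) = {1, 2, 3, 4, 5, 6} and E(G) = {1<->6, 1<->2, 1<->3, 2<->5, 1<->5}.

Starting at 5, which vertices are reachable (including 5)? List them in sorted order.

1, 2, 3, 5, 6

Start at 5.
Its neighbours: 1, 2.
Then their neighbours: 3, 6.
Nothing further is reachable.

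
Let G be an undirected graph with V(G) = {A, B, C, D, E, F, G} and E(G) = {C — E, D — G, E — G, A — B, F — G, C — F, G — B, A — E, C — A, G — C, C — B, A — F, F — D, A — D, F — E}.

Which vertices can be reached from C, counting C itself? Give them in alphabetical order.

Start at C.
Its neighbours: A, B, E, F, G.
Then their neighbours: D.
Every vertex is now reached.

A, B, C, D, E, F, G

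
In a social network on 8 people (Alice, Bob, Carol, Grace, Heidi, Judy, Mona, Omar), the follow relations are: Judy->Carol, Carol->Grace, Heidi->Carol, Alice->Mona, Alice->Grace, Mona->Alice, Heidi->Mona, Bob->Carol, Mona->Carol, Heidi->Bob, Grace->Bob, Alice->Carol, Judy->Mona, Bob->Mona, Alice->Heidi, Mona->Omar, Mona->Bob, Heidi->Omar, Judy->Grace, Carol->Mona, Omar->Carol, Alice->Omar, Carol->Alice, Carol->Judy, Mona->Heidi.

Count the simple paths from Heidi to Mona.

Heidi→Bob→Carol→Alice→Mona
Heidi→Bob→Carol→Judy→Mona
Heidi→Bob→Carol→Mona
Heidi→Bob→Mona
Heidi→Carol→Alice→Grace→Bob→Mona
Heidi→Carol→Alice→Mona
Heidi→Carol→Grace→Bob→Mona
Heidi→Carol→Judy→Grace→Bob→Mona
... and 9 more.

17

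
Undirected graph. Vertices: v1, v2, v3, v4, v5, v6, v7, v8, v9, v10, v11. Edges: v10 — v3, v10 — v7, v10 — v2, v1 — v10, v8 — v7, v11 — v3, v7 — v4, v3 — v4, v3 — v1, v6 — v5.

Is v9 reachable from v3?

No

Explore from v3.
Distance 1: reach v1, v4, v10, v11.
Distance 2: reach v2, v7.
Distance 3: reach v8.
The search is exhausted without reaching v9; it lies in a different component.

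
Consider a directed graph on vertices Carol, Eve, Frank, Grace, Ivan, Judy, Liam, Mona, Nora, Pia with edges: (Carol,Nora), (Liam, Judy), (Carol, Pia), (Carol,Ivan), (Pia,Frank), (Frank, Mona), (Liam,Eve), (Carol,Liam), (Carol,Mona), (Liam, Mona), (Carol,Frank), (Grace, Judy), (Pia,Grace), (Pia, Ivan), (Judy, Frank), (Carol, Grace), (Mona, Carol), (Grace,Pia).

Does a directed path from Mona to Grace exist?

Yes

Explore from Mona.
Distance 1: reach Carol.
Distance 2: reach Frank, Grace, Ivan, Liam, Nora, Pia.
Found Grace.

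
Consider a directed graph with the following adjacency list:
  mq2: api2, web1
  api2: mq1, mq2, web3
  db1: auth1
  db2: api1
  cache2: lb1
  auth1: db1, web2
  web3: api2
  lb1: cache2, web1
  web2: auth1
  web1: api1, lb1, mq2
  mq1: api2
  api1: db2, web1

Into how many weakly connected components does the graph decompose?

2

From api1: component {api1, api2, cache2, db2, lb1, mq1, mq2, web1, web3}.
From auth1: component {auth1, db1, web2}.
That's 2 components.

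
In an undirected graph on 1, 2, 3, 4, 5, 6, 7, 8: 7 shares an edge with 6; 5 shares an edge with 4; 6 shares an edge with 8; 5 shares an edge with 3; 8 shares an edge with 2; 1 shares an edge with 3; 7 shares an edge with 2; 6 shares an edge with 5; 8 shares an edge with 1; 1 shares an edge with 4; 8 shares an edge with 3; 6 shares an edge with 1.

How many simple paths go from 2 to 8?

9

2–7–6–1–3–8
2–7–6–1–4–5–3–8
2–7–6–1–8
2–7–6–5–3–1–8
2–7–6–5–3–8
2–7–6–5–4–1–3–8
2–7–6–5–4–1–8
2–7–6–8
2–8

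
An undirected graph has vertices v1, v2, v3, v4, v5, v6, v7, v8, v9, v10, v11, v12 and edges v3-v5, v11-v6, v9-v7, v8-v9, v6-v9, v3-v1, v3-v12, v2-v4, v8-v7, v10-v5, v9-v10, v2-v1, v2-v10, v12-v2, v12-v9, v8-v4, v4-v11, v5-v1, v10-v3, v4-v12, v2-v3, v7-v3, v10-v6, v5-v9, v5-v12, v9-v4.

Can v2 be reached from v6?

Explore from v6.
Distance 1: reach v9, v10, v11.
Distance 2: reach v2, v3, v4, v5, v7, v8, v12.
Found v2.

Yes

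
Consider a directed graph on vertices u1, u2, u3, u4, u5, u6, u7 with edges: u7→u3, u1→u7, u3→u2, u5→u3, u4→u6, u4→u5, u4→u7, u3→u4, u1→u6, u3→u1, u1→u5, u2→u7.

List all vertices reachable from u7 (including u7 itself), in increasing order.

Start at u7.
Its neighbours: u3.
Then their neighbours: u1, u2, u4.
Then next layer: u5, u6.
Every vertex is now reached.

u1, u2, u3, u4, u5, u6, u7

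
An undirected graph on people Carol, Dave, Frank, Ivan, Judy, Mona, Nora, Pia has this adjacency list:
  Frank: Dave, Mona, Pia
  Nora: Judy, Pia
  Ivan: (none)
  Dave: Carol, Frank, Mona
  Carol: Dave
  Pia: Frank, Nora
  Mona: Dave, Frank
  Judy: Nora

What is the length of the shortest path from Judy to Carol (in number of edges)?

Distance 0: Judy.
Distance 1: Nora.
Distance 2: Pia.
Distance 3: Frank.
Distance 4: Dave, Mona.
Distance 5: Carol — contains Carol.

5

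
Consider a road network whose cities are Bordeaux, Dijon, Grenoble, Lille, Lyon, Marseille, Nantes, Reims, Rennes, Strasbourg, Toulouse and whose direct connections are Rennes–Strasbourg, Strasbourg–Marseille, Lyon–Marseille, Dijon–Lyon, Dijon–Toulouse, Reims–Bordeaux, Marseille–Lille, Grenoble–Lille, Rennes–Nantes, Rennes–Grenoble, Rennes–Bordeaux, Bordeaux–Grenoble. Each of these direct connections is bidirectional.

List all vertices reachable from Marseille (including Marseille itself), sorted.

Start at Marseille.
Its neighbours: Lille, Lyon, Strasbourg.
Then their neighbours: Dijon, Grenoble, Rennes.
Then next layer: Bordeaux, Nantes, Toulouse.
Then next layer: Reims.
Every vertex is now reached.

Bordeaux, Dijon, Grenoble, Lille, Lyon, Marseille, Nantes, Reims, Rennes, Strasbourg, Toulouse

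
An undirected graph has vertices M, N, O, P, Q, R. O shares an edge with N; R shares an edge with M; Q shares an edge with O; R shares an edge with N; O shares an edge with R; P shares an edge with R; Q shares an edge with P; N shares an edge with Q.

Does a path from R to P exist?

Yes

Explore from R.
Distance 1: reach M, N, O, P.
Found P.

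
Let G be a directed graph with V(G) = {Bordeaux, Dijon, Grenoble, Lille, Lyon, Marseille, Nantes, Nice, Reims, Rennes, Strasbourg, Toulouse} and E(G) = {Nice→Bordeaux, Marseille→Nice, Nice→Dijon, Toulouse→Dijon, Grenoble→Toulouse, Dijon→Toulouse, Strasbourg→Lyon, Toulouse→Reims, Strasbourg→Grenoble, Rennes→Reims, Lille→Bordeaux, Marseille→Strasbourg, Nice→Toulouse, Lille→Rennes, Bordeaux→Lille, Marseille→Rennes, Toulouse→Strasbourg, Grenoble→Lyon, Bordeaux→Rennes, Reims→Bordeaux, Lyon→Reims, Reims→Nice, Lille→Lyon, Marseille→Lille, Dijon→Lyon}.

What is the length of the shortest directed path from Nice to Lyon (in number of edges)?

Distance 0: Nice.
Distance 1: Bordeaux, Dijon, Toulouse.
Distance 2: Lille, Lyon, Reims, Rennes, Strasbourg — contains Lyon.

2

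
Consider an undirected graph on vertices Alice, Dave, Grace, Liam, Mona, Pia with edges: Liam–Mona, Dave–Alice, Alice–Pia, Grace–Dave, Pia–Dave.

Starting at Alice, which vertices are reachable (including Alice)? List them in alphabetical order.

Alice, Dave, Grace, Pia

Start at Alice.
Its neighbours: Dave, Pia.
Then their neighbours: Grace.
Nothing further is reachable.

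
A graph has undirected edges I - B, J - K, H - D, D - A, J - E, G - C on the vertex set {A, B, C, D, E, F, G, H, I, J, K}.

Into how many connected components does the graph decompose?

From A: component {A, D, H}.
From B: component {B, I}.
From C: component {C, G}.
From E: component {E, J, K}.
From F: component {F}.
That's 5 components.

5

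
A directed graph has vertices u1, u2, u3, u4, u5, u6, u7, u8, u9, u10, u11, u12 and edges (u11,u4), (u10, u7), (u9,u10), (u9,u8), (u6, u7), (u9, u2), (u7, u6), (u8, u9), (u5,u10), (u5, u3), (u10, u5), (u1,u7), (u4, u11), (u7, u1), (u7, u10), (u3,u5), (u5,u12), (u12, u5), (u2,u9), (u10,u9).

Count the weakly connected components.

From u1: component {u1, u2, u3, u5, u6, u7, u8, u9, u10, u12}.
From u4: component {u4, u11}.
That's 2 components.

2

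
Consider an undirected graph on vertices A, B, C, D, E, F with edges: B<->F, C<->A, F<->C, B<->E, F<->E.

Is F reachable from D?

No

D has no edges, so nothing is reachable from it.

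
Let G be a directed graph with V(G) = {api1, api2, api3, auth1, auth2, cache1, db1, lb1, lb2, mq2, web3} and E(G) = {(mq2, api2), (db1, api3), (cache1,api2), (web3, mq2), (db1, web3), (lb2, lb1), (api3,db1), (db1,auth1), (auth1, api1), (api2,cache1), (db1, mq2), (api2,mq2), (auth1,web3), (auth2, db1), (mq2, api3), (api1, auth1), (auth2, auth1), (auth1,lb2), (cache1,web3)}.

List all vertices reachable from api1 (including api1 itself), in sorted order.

Start at api1.
Its neighbours: auth1.
Then their neighbours: lb2, web3.
Then next layer: lb1, mq2.
Then next layer: api2, api3.
Then next layer: cache1, db1.
Nothing further is reachable.

api1, api2, api3, auth1, cache1, db1, lb1, lb2, mq2, web3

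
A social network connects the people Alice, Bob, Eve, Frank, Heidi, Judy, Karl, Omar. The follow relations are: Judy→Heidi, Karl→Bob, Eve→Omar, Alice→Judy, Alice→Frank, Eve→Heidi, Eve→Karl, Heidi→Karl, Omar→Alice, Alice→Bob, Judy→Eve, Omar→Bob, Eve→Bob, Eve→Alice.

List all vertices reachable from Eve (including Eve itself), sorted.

Start at Eve.
Its neighbours: Alice, Bob, Heidi, Karl, Omar.
Then their neighbours: Frank, Judy.
Every vertex is now reached.

Alice, Bob, Eve, Frank, Heidi, Judy, Karl, Omar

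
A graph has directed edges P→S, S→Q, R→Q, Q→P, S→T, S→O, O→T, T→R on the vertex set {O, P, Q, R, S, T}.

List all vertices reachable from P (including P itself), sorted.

O, P, Q, R, S, T

Start at P.
Its neighbours: S.
Then their neighbours: O, Q, T.
Then next layer: R.
Every vertex is now reached.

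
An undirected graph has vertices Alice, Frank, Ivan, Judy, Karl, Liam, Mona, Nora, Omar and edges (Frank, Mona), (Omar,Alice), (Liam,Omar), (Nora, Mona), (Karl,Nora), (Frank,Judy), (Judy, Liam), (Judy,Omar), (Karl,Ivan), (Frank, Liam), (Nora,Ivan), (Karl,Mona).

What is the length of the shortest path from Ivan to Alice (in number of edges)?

Distance 0: Ivan.
Distance 1: Karl, Nora.
Distance 2: Mona.
Distance 3: Frank.
Distance 4: Judy, Liam.
Distance 5: Omar.
Distance 6: Alice — contains Alice.

6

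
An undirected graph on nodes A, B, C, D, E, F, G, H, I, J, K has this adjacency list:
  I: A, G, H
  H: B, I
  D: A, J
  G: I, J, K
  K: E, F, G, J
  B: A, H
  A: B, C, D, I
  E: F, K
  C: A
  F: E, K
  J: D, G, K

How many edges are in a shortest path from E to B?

Distance 0: E.
Distance 1: F, K.
Distance 2: G, J.
Distance 3: D, I.
Distance 4: A, H.
Distance 5: B, C — contains B.

5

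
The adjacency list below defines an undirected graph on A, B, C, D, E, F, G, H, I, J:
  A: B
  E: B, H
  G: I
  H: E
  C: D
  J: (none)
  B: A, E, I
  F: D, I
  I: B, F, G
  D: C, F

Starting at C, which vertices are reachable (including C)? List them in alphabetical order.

Start at C.
Its neighbours: D.
Then their neighbours: F.
Then next layer: I.
Then next layer: B, G.
Then next layer: A, E.
Then next layer: H.
Nothing further is reachable.

A, B, C, D, E, F, G, H, I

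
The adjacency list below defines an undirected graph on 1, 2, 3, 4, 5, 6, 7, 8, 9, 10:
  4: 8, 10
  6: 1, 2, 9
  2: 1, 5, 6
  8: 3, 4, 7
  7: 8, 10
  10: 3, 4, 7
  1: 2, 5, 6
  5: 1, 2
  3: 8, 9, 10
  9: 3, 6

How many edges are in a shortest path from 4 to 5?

Distance 0: 4.
Distance 1: 8, 10.
Distance 2: 3, 7.
Distance 3: 9.
Distance 4: 6.
Distance 5: 1, 2.
Distance 6: 5 — contains 5.

6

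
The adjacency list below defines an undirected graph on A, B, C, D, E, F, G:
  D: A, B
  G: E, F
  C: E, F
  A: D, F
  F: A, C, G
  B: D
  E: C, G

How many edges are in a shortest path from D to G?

Distance 0: D.
Distance 1: A, B.
Distance 2: F.
Distance 3: C, G — contains G.

3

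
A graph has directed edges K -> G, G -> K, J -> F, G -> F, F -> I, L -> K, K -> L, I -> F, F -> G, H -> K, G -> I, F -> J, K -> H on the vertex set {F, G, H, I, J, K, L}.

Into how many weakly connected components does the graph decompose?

From F: component {F, G, H, I, J, K, L}.
That's 1 component.

1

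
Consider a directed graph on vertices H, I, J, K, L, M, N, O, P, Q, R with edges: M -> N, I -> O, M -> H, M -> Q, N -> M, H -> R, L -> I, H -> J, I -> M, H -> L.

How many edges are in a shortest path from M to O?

Distance 0: M.
Distance 1: H, N, Q.
Distance 2: J, L, R.
Distance 3: I.
Distance 4: O — contains O.

4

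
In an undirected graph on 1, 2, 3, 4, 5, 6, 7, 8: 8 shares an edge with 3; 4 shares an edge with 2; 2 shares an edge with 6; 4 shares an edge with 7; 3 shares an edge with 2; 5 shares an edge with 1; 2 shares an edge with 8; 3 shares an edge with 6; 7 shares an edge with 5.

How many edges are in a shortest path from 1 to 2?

Distance 0: 1.
Distance 1: 5.
Distance 2: 7.
Distance 3: 4.
Distance 4: 2 — contains 2.

4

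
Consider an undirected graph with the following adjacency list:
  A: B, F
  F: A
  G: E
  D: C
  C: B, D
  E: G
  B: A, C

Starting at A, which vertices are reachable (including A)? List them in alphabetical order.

A, B, C, D, F

Start at A.
Its neighbours: B, F.
Then their neighbours: C.
Then next layer: D.
Nothing further is reachable.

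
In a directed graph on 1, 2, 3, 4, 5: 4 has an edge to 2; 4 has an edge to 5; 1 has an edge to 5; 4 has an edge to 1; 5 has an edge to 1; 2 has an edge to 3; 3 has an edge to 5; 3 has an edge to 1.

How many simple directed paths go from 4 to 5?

4

4→1→5
4→2→3→1→5
4→2→3→5
4→5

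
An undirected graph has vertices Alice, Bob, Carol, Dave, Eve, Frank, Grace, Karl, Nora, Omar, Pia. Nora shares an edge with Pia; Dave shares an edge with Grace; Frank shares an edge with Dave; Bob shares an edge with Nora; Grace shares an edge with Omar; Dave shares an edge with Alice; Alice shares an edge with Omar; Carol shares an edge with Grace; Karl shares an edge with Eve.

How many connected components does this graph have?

3

From Alice: component {Alice, Carol, Dave, Frank, Grace, Omar}.
From Bob: component {Bob, Nora, Pia}.
From Eve: component {Eve, Karl}.
That's 3 components.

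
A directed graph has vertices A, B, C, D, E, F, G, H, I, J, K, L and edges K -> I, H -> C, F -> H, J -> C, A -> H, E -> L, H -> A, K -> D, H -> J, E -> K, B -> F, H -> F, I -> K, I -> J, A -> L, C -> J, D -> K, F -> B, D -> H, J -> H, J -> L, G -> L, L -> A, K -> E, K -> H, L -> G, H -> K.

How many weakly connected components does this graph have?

1

From A: component {A, B, C, D, E, F, G, H, I, J, K, L}.
That's 1 component.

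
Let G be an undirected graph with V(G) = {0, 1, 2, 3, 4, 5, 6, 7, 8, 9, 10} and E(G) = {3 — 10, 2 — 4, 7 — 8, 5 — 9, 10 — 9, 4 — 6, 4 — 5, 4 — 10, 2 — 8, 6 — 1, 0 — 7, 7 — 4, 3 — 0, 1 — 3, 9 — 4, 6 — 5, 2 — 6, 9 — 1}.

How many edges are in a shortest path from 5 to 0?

Distance 0: 5.
Distance 1: 4, 6, 9.
Distance 2: 1, 2, 7, 10.
Distance 3: 0, 3, 8 — contains 0.

3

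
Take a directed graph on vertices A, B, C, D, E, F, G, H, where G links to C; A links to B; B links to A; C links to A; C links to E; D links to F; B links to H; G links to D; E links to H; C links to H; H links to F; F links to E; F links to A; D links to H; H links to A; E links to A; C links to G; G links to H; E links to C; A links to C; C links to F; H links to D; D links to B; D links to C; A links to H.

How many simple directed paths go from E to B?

E→A→B
E→A→C→G→D→B
E→A→C→G→H→D→B
E→A→C→H→D→B
E→A→H→D→B
E→C→A→B
E→C→A→H→D→B
E→C→F→A→B
... and 21 more.

29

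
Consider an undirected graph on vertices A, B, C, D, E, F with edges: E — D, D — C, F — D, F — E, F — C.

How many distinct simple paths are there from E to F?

3

E–D–C–F
E–D–F
E–F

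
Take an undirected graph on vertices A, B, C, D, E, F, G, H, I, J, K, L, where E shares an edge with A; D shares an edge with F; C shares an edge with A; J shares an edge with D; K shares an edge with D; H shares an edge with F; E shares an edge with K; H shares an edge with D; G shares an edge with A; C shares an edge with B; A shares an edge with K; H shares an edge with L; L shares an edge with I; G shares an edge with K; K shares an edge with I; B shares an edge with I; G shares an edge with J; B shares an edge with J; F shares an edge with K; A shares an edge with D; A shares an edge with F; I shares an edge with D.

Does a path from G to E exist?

Yes

Explore from G.
Distance 1: reach A, J, K.
Distance 2: reach B, C, D, E, F, I.
Found E.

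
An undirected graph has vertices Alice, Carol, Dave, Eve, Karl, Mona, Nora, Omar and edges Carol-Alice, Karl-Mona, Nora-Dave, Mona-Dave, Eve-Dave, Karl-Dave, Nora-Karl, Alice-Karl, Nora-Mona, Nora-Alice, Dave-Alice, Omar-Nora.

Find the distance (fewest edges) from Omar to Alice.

2

Distance 0: Omar.
Distance 1: Nora.
Distance 2: Alice, Dave, Karl, Mona — contains Alice.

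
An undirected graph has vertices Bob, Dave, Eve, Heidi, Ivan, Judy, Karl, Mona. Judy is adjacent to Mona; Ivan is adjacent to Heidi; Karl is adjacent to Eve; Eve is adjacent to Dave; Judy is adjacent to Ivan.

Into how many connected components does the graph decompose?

3

From Bob: component {Bob}.
From Dave: component {Dave, Eve, Karl}.
From Heidi: component {Heidi, Ivan, Judy, Mona}.
That's 3 components.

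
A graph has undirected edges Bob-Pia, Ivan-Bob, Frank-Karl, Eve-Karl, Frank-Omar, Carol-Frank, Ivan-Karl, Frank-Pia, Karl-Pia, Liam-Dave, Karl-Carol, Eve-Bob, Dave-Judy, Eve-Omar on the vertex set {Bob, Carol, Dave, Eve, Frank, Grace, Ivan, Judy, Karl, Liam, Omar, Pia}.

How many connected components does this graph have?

From Bob: component {Bob, Carol, Eve, Frank, Ivan, Karl, Omar, Pia}.
From Dave: component {Dave, Judy, Liam}.
From Grace: component {Grace}.
That's 3 components.

3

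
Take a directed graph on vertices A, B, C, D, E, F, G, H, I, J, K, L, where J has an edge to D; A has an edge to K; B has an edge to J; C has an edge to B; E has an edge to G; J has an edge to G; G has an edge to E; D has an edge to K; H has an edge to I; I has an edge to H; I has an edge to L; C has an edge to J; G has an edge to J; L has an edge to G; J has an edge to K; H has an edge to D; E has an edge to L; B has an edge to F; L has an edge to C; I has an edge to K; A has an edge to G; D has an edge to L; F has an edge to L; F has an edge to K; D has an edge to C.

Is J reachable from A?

Yes

Explore from A.
Distance 1: reach G, K.
Distance 2: reach E, J.
Found J.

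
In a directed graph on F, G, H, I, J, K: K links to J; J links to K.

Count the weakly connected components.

From F: component {F}.
From G: component {G}.
From H: component {H}.
From I: component {I}.
From J: component {J, K}.
That's 5 components.

5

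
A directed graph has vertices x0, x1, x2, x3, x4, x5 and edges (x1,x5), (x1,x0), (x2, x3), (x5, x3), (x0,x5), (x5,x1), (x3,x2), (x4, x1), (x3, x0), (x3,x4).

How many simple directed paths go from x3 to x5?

3

x3→x0→x5
x3→x4→x1→x0→x5
x3→x4→x1→x5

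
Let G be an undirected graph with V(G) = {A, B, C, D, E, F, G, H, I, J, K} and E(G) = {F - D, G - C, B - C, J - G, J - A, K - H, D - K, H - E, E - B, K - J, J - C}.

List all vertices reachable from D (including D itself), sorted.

A, B, C, D, E, F, G, H, J, K

Start at D.
Its neighbours: F, K.
Then their neighbours: H, J.
Then next layer: A, C, E, G.
Then next layer: B.
Nothing further is reachable.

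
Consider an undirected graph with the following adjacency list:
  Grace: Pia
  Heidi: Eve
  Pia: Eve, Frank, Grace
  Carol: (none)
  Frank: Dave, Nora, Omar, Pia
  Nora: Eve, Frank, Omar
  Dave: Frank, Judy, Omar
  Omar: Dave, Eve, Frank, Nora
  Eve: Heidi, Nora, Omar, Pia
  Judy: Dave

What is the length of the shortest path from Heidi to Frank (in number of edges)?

Distance 0: Heidi.
Distance 1: Eve.
Distance 2: Nora, Omar, Pia.
Distance 3: Dave, Frank, Grace — contains Frank.

3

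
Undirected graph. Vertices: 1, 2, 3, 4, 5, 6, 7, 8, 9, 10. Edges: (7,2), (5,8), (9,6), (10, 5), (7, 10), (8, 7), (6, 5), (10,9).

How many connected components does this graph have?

4

From 1: component {1}.
From 2: component {2, 5, 6, 7, 8, 9, 10}.
From 3: component {3}.
From 4: component {4}.
That's 4 components.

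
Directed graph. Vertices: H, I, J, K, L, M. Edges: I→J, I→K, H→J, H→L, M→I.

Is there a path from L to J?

No

L has no outgoing edges, so nothing is reachable from it.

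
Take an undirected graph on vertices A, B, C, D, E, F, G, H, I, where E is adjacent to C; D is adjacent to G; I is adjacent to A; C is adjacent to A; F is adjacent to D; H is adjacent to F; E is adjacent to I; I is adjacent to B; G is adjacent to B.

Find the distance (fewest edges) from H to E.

6

Distance 0: H.
Distance 1: F.
Distance 2: D.
Distance 3: G.
Distance 4: B.
Distance 5: I.
Distance 6: A, E — contains E.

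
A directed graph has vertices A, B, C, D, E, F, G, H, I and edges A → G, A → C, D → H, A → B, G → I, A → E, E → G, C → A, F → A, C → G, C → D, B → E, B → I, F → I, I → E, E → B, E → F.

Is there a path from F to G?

Yes

Explore from F.
Distance 1: reach A, I.
Distance 2: reach B, C, E, G.
Found G.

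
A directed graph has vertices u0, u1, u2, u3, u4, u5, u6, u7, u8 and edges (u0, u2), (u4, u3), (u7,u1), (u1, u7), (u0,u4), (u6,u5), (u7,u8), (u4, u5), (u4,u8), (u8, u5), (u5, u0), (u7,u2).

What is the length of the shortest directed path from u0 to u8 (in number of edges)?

Distance 0: u0.
Distance 1: u2, u4.
Distance 2: u3, u5, u8 — contains u8.

2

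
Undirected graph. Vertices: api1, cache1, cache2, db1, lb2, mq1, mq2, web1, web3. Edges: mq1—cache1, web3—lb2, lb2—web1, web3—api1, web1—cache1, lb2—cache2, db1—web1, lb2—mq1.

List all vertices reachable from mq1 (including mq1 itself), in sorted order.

Start at mq1.
Its neighbours: cache1, lb2.
Then their neighbours: cache2, web1, web3.
Then next layer: api1, db1.
Nothing further is reachable.

api1, cache1, cache2, db1, lb2, mq1, web1, web3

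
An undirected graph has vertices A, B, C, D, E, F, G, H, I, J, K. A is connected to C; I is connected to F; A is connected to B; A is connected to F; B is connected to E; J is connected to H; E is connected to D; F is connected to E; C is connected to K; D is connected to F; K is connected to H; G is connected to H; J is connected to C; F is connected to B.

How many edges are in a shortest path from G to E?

Distance 0: G.
Distance 1: H.
Distance 2: J, K.
Distance 3: C.
Distance 4: A.
Distance 5: B, F.
Distance 6: D, E, I — contains E.

6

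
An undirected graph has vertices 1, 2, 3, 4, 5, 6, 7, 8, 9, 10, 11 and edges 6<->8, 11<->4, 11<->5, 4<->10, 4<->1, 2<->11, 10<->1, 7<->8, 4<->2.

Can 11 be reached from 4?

Yes

Explore from 4.
Distance 1: reach 1, 2, 10, 11.
Found 11.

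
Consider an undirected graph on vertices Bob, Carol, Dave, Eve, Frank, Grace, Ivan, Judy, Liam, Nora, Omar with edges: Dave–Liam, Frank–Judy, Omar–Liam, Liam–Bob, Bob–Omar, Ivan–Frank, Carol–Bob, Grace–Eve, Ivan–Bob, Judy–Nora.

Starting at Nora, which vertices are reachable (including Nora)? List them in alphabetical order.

Start at Nora.
Its neighbours: Judy.
Then their neighbours: Frank.
Then next layer: Ivan.
Then next layer: Bob.
Then next layer: Carol, Liam, Omar.
Then next layer: Dave.
Nothing further is reachable.

Bob, Carol, Dave, Frank, Ivan, Judy, Liam, Nora, Omar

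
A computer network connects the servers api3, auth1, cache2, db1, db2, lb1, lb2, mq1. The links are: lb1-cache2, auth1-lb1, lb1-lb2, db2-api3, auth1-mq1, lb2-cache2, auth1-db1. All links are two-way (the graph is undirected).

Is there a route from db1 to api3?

Explore from db1.
Distance 1: reach auth1.
Distance 2: reach lb1, mq1.
Distance 3: reach cache2, lb2.
The search is exhausted without reaching api3; it lies in a different component.

No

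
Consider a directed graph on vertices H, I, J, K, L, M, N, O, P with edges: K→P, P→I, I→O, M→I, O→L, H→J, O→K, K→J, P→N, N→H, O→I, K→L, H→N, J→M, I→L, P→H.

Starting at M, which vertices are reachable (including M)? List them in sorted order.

Start at M.
Its neighbours: I.
Then their neighbours: L, O.
Then next layer: K.
Then next layer: J, P.
Then next layer: H, N.
Every vertex is now reached.

H, I, J, K, L, M, N, O, P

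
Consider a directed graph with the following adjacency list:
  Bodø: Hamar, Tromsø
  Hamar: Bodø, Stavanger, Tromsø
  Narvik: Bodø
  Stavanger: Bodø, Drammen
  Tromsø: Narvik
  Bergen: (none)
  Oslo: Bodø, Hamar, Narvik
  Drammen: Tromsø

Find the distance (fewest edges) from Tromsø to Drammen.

5

Distance 0: Tromsø.
Distance 1: Narvik.
Distance 2: Bodø.
Distance 3: Hamar.
Distance 4: Stavanger.
Distance 5: Drammen — contains Drammen.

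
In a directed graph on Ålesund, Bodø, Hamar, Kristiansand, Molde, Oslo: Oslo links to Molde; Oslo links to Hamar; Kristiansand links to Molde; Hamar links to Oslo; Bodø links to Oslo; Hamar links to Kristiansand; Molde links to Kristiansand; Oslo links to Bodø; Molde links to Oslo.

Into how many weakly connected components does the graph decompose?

From Ålesund: component {Ålesund}.
From Bodø: component {Bodø, Hamar, Kristiansand, Molde, Oslo}.
That's 2 components.

2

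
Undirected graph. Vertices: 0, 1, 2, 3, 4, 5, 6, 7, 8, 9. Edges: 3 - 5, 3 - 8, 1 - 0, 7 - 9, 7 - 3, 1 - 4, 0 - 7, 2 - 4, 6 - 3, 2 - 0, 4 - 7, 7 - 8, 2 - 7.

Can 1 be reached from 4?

Explore from 4.
Distance 1: reach 1, 2, 7.
Found 1.

Yes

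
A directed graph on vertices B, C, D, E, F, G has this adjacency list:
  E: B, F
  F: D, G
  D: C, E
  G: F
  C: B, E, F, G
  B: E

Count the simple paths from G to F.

G→F

1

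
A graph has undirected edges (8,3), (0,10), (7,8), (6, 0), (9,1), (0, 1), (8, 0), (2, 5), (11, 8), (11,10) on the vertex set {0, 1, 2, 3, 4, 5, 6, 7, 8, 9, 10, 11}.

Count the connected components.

3

From 0: component {0, 1, 3, 6, 7, 8, 9, 10, 11}.
From 2: component {2, 5}.
From 4: component {4}.
That's 3 components.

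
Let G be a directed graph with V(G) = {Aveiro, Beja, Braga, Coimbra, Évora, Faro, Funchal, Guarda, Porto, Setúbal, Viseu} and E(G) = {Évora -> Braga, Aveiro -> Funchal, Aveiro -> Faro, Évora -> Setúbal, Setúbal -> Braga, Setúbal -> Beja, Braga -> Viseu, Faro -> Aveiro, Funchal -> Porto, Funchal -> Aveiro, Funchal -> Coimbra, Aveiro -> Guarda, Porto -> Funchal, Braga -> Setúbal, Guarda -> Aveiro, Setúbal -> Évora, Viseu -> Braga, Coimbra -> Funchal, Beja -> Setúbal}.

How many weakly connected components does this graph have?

2

From Aveiro: component {Aveiro, Coimbra, Faro, Funchal, Guarda, Porto}.
From Beja: component {Beja, Braga, Évora, Setúbal, Viseu}.
That's 2 components.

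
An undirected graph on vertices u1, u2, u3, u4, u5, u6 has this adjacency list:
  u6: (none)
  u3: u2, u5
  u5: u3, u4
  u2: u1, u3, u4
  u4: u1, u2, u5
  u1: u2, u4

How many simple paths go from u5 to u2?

u5–u3–u2
u5–u4–u1–u2
u5–u4–u2

3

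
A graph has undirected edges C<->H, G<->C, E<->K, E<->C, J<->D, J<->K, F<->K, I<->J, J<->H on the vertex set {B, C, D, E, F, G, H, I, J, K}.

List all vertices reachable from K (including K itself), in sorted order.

Start at K.
Its neighbours: E, F, J.
Then their neighbours: C, D, H, I.
Then next layer: G.
Nothing further is reachable.

C, D, E, F, G, H, I, J, K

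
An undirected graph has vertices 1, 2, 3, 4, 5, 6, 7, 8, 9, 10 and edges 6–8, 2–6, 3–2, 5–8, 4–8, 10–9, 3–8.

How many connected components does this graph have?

From 1: component {1}.
From 2: component {2, 3, 4, 5, 6, 8}.
From 7: component {7}.
From 9: component {9, 10}.
That's 4 components.

4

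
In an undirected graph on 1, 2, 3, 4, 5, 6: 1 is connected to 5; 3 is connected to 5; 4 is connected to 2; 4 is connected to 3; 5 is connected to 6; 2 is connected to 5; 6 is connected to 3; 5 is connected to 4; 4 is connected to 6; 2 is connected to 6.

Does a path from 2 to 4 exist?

Yes

Explore from 2.
Distance 1: reach 4, 5, 6.
Found 4.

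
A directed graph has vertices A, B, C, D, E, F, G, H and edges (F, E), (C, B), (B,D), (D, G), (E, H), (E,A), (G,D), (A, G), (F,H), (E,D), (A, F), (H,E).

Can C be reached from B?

No

Explore from B.
Distance 1: reach D.
Distance 2: reach G.
The search from B is exhausted; no directed path reaches C.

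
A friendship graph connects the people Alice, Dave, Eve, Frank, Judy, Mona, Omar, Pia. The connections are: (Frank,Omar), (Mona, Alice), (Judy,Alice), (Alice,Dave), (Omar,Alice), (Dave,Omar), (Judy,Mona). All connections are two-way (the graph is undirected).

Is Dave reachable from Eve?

Eve has no edges, so nothing is reachable from it.

No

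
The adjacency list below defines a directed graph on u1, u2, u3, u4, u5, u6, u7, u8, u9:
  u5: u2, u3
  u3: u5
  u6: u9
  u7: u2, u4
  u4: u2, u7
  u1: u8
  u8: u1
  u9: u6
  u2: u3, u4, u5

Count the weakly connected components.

3

From u1: component {u1, u8}.
From u2: component {u2, u3, u4, u5, u7}.
From u6: component {u6, u9}.
That's 3 components.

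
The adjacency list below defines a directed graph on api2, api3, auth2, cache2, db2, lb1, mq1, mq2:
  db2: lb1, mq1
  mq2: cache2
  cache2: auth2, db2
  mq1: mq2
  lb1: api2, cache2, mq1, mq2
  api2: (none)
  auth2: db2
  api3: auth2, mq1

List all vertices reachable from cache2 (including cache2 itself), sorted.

api2, auth2, cache2, db2, lb1, mq1, mq2

Start at cache2.
Its neighbours: auth2, db2.
Then their neighbours: lb1, mq1.
Then next layer: api2, mq2.
Nothing further is reachable.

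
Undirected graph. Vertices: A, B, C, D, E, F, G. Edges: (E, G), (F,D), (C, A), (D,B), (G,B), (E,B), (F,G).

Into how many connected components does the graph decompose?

2

From A: component {A, C}.
From B: component {B, D, E, F, G}.
That's 2 components.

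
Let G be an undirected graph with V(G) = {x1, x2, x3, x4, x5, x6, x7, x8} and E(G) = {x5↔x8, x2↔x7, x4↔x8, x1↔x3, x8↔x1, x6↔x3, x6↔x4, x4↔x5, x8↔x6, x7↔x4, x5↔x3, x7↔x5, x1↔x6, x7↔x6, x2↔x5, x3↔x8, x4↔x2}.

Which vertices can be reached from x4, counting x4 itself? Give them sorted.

Start at x4.
Its neighbours: x2, x5, x6, x7, x8.
Then their neighbours: x1, x3.
Every vertex is now reached.

x1, x2, x3, x4, x5, x6, x7, x8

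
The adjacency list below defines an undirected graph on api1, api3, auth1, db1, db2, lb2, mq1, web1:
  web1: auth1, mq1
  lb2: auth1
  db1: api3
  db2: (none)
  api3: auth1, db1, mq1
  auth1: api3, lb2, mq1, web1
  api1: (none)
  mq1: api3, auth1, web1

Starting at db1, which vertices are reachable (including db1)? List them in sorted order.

api3, auth1, db1, lb2, mq1, web1

Start at db1.
Its neighbours: api3.
Then their neighbours: auth1, mq1.
Then next layer: lb2, web1.
Nothing further is reachable.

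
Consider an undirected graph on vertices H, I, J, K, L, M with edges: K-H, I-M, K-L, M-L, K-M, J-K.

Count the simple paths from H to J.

1

H–K–J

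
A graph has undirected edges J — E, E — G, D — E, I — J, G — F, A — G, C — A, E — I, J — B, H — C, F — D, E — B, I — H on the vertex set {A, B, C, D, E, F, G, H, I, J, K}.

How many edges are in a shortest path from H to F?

Distance 0: H.
Distance 1: C, I.
Distance 2: A, E, J.
Distance 3: B, D, G.
Distance 4: F — contains F.

4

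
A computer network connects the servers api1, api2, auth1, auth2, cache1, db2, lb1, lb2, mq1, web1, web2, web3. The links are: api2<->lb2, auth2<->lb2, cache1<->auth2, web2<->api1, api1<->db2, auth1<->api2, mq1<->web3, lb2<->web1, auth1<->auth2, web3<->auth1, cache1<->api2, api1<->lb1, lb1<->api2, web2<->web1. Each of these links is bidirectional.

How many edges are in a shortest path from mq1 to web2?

Distance 0: mq1.
Distance 1: web3.
Distance 2: auth1.
Distance 3: api2, auth2.
Distance 4: cache1, lb1, lb2.
Distance 5: api1, web1.
Distance 6: db2, web2 — contains web2.

6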